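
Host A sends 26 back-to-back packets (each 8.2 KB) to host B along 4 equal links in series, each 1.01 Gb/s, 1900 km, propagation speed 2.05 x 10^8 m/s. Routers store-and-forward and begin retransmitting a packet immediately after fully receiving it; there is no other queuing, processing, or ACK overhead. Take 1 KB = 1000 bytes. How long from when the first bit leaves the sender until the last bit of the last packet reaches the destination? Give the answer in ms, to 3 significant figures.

39.0 ms

Per-hop transmission t_tx = L/R = 65600/1010000000 = 0.0649505 ms.
Per-hop propagation t_prop = 1900000/2.05e+08 = 9.26829 ms.
Pipeline fill: first packet needs 4·t_tx to clear all hops; remaining 25 packets each add one t_tx.
Total = (4+26-1)·t_tx + 4·t_prop = 29·0.0649505 + 4·9.26829 = 39.0 ms.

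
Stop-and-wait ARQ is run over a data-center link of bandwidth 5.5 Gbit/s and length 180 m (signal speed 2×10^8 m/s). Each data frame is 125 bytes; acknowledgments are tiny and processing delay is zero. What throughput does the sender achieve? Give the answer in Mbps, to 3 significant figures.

505 Mbps

t_tx = L/R = 1000/5500000000 = 1.81818e-07 s.
t_prop = 180/200000000 = 9e-07 s; RTT = 1.8e-06 s.
Cycle = t_tx + RTT = 1.98182e-06 s.
Throughput = L / cycle = 1000 / 1.98182e-06 = 505 Mbps.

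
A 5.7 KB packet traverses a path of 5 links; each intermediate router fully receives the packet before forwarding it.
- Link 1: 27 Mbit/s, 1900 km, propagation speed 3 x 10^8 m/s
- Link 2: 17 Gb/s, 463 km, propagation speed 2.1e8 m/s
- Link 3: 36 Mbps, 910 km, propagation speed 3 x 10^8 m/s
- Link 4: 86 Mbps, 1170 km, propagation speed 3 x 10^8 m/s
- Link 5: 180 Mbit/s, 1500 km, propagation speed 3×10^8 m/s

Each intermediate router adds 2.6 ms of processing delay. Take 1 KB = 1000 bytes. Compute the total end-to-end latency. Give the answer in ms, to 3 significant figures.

L = 45600 bits.
Transmission delays (L/R per hop): 1.68889, 0.00268235, 1.26667, 0.530233, 0.253333 ms; sum = 3.7418 ms.
Propagation delays (d/s per hop): 6.33333, 2.20476, 3.03333, 3.9, 5 ms; sum = 20.4714 ms.
Processing at 4 router(s): 4 × 2.6 ms = 10.4 ms.
End-to-end = 34.6 ms.

34.6 ms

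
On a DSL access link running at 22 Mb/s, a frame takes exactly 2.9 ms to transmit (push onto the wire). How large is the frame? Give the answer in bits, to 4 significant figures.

63800 bits

L = R × t_tx = 22000000 b/s × 0.0029 s = 63800 bits.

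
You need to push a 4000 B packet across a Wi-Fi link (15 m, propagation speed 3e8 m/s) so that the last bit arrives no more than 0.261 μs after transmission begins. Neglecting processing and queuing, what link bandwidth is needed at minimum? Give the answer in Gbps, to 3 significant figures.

152 Gbps

L = 32000 bits.
Propagation delay = 15 / 300000000 = 0.05 μs.
Transmission budget = 0.261 − 0.05 = 0.211 μs.
R ≥ L / t_tx = 32000 bits / 2.11e-07 s = 152 Gbps.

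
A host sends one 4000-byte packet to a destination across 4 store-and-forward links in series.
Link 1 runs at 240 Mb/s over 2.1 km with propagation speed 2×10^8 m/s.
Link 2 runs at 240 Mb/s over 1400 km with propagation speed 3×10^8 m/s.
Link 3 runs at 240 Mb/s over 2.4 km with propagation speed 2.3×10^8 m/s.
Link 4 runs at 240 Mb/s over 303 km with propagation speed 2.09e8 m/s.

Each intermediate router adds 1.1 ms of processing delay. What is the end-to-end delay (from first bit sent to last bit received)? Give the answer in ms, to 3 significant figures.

L = 4000 × 8 = 32000 bits.
Transmission delay per hop = L/R = 32000/240000000 = 0.133333 ms; 4 hops → 0.533333 ms.
Propagation delays (d/s per hop): 0.0105, 4.66667, 0.0104348, 1.44976 ms; sum = 6.13736 ms.
Processing at 3 router(s): 3 × 1.1 ms = 3.3 ms.
End-to-end = 9.97 ms.

9.97 ms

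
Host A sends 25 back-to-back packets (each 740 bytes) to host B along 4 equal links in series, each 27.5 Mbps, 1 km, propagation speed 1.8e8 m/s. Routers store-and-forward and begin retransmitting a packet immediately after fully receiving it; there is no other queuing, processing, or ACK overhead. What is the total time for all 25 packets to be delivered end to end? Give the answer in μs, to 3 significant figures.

6050 μs

Per-hop transmission t_tx = L/R = 5920/27500000 = 215.273 μs.
Per-hop propagation t_prop = 1000/180000000 = 5.55556 μs.
Pipeline fill: first packet needs 4·t_tx to clear all hops; remaining 24 packets each add one t_tx.
Total = (4+25-1)·t_tx + 4·t_prop = 28·215.273 + 4·5.55556 = 6050 μs.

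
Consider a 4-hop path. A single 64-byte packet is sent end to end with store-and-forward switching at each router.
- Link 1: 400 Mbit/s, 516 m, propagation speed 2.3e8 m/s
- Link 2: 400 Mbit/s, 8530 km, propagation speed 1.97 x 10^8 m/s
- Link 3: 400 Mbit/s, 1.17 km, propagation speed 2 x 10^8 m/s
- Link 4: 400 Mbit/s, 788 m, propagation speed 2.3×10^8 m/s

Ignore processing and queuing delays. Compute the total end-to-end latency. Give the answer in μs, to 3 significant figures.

43300 μs

L = 64 × 8 = 512 bits.
Transmission delay per hop = L/R = 512/400000000 = 1.28 μs; 4 hops → 5.12 μs.
Propagation delays (d/s per hop): 2.24348, 43299.5, 5.85, 3.42609 μs; sum = 43311 μs.
End-to-end = 43300 μs.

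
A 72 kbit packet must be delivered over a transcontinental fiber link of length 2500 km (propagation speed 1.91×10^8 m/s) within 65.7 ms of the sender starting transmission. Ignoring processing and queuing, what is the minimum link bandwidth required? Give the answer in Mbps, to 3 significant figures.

1.37 Mbps

Propagation delay = 2500000 / 191000000 = 13.089 ms.
Transmission budget = 65.7 − 13.089 = 52.611 ms.
R ≥ L / t_tx = 72000 bits / 0.052611 s = 1.37 Mbps.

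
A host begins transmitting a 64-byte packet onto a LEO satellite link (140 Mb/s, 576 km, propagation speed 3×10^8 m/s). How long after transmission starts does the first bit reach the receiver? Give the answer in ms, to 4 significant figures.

1.920 ms

First bit experiences only propagation delay: d/s = 576000/300000000 = 1.920 ms.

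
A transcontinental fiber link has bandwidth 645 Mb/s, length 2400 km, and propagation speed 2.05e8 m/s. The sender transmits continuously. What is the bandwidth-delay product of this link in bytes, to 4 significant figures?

Propagation delay = 2400000 / 2.05e+08 = 0.0117073 s.
BDP = R × t_prop = 645000000 × 0.0117073 = 7551220 bits.
In bytes: 7551220/8 = 943900 bytes.

943900 bytes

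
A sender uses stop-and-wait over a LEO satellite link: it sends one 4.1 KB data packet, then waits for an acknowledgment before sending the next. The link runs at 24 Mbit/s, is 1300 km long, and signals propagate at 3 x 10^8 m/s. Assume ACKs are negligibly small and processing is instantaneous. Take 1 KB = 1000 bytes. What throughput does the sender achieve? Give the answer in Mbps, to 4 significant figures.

3.269 Mbps

t_tx = L/R = 32800/24000000 = 0.00136667 s.
t_prop = 1300000/300000000 = 0.00433333 s; RTT = 0.00866667 s.
Cycle = t_tx + RTT = 0.0100333 s.
Throughput = L / cycle = 32800 / 0.0100333 = 3.269 Mbps.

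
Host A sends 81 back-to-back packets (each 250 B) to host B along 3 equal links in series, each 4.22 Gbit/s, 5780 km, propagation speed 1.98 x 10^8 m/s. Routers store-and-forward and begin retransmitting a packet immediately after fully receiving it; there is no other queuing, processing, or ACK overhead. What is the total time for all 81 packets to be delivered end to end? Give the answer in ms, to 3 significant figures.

87.6 ms

Per-hop transmission t_tx = L/R = 2000/4.22e+09 = 0.000473934 ms.
Per-hop propagation t_prop = 5780000/198000000 = 29.1919 ms.
Pipeline fill: first packet needs 3·t_tx to clear all hops; remaining 80 packets each add one t_tx.
Total = (3+81-1)·t_tx + 3·t_prop = 83·0.000473934 + 3·29.1919 = 87.6 ms.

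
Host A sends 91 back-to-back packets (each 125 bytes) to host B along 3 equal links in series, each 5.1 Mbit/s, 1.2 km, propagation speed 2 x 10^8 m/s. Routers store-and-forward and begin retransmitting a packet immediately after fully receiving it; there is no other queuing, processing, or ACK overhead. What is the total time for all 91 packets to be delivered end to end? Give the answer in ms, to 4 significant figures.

Per-hop transmission t_tx = L/R = 1000/5100000 = 0.196078 ms.
Per-hop propagation t_prop = 1200/200000000 = 0.006 ms.
Pipeline fill: first packet needs 3·t_tx to clear all hops; remaining 90 packets each add one t_tx.
Total = (3+91-1)·t_tx + 3·t_prop = 93·0.196078 + 3·0.006 = 18.25 ms.

18.25 ms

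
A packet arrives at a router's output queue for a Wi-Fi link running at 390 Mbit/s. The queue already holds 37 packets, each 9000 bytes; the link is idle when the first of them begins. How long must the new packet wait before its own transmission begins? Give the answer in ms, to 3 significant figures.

Each queued packet: L/R = 72000/390000000 = 0.184615 ms.
37 queued → 6.83077 ms.
Queuing delay = 6.83 ms.

6.83 ms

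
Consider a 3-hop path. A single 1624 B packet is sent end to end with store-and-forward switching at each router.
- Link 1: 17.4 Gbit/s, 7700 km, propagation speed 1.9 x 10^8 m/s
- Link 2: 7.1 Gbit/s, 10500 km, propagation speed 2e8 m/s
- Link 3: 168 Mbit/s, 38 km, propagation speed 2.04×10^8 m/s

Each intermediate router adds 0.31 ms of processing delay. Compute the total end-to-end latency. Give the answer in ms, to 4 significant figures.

L = 1624 × 8 = 12992 bits.
Transmission delays (L/R per hop): 0.000746667, 0.00182986, 0.0773333 ms; sum = 0.0799099 ms.
Propagation delays (d/s per hop): 40.5263, 52.5, 0.186275 ms; sum = 93.2126 ms.
Processing at 2 router(s): 2 × 0.31 ms = 0.62 ms.
End-to-end = 93.91 ms.

93.91 ms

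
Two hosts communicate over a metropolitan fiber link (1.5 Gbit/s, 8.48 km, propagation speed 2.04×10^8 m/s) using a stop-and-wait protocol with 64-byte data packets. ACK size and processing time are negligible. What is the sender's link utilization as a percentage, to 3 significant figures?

t_tx = L/R = 512/1500000000 = 3.41333e-07 s.
t_prop = 8480/204000000 = 4.15686e-05 s; RTT = 8.31373e-05 s.
Cycle = t_tx + RTT = 8.34786e-05 s.
Utilization = t_tx / cycle = 3.41333e-07/8.34786e-05 = 0.409 %.

0.409 %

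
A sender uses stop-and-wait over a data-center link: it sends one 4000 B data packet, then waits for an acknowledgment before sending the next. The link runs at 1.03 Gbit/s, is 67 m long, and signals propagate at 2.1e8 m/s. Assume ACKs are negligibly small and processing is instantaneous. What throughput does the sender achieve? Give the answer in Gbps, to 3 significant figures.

t_tx = L/R = 32000/1030000000 = 3.1068e-05 s.
t_prop = 67/210000000 = 3.19048e-07 s; RTT = 6.38095e-07 s.
Cycle = t_tx + RTT = 3.17061e-05 s.
Throughput = L / cycle = 32000 / 3.17061e-05 = 1.01 Gbps.

1.01 Gbps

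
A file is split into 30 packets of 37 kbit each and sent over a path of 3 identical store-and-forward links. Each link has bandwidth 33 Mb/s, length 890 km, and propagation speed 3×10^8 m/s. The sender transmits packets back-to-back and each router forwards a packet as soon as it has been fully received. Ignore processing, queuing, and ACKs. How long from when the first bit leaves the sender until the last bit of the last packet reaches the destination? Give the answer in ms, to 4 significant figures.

44.78 ms

Per-hop transmission t_tx = L/R = 37000/33000000 = 1.12121 ms.
Per-hop propagation t_prop = 890000/300000000 = 2.96667 ms.
Pipeline fill: first packet needs 3·t_tx to clear all hops; remaining 29 packets each add one t_tx.
Total = (3+30-1)·t_tx + 3·t_prop = 32·1.12121 + 3·2.96667 = 44.78 ms.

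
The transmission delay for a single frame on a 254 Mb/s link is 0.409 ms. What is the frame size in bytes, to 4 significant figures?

L = R × t_tx = 254000000 b/s × 0.000409 s = 103886 bits.
In bytes: 103886 / 8 = 12990 bytes.

12990 bytes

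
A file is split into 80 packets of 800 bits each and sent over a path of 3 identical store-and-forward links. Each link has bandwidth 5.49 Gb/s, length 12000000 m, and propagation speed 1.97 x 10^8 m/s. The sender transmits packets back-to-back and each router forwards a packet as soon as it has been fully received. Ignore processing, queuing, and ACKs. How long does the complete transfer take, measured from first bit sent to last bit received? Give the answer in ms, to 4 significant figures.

Per-hop transmission t_tx = L/R = 800/5490000000 = 0.000145719 ms.
Per-hop propagation t_prop = 12000000/197000000 = 60.9137 ms.
Pipeline fill: first packet needs 3·t_tx to clear all hops; remaining 79 packets each add one t_tx.
Total = (3+80-1)·t_tx + 3·t_prop = 82·0.000145719 + 3·60.9137 = 182.8 ms.

182.8 ms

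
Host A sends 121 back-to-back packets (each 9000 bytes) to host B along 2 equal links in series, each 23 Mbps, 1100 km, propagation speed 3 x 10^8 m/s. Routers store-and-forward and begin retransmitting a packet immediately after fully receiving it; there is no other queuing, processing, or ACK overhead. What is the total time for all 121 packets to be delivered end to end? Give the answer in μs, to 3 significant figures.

Per-hop transmission t_tx = L/R = 72000/23000000 = 3130.43 μs.
Per-hop propagation t_prop = 1100000/300000000 = 3666.67 μs.
Pipeline fill: first packet needs 2·t_tx to clear all hops; remaining 120 packets each add one t_tx.
Total = (2+121-1)·t_tx + 2·t_prop = 122·3130.43 + 2·3666.67 = 389000 μs.

389000 μs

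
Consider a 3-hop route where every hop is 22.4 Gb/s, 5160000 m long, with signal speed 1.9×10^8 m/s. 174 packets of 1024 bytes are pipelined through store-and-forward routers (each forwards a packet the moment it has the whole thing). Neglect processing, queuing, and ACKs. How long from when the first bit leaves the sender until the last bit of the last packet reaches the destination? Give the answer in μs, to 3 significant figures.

81500 μs

Per-hop transmission t_tx = L/R = 8192/22400000000 = 0.365714 μs.
Per-hop propagation t_prop = 5160000/190000000 = 27157.9 μs.
Pipeline fill: first packet needs 3·t_tx to clear all hops; remaining 173 packets each add one t_tx.
Total = (3+174-1)·t_tx + 3·t_prop = 176·0.365714 + 3·27157.9 = 81500 μs.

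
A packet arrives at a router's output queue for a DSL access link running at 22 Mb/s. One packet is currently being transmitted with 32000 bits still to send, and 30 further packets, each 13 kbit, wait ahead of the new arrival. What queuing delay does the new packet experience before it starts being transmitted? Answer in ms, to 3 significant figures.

Each queued packet: L/R = 13000/22000000 = 0.590909 ms.
30 queued → 17.7273 ms.
Plus remaining 32000 bits of current packet: 1.45455 ms.
Queuing delay = 19.2 ms.

19.2 ms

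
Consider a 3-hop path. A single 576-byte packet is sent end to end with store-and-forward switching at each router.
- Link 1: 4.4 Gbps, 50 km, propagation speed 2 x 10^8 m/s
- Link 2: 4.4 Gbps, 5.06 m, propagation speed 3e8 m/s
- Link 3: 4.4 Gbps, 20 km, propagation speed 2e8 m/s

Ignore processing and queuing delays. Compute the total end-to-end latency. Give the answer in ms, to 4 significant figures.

0.3532 ms

L = 576 × 8 = 4608 bits.
Transmission delay per hop = L/R = 4608/4400000000 = 0.00104727 ms; 3 hops → 0.00314182 ms.
Propagation delays (d/s per hop): 0.25, 1.68667e-05, 0.1 ms; sum = 0.350017 ms.
End-to-end = 0.3532 ms.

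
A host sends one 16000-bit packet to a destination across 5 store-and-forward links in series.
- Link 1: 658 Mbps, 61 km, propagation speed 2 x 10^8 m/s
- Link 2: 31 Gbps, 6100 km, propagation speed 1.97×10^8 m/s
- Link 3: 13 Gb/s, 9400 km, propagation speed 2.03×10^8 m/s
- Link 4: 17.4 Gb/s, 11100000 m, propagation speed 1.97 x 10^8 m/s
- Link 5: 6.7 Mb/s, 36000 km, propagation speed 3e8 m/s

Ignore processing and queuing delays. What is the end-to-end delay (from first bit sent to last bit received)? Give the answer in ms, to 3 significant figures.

256 ms

Transmission delays (L/R per hop): 0.0243161, 0.000516129, 0.00123077, 0.00091954, 2.38806 ms; sum = 2.41504 ms.
Propagation delays (d/s per hop): 0.305, 30.9645, 46.3054, 56.3452, 120 ms; sum = 253.92 ms.
End-to-end = 256 ms.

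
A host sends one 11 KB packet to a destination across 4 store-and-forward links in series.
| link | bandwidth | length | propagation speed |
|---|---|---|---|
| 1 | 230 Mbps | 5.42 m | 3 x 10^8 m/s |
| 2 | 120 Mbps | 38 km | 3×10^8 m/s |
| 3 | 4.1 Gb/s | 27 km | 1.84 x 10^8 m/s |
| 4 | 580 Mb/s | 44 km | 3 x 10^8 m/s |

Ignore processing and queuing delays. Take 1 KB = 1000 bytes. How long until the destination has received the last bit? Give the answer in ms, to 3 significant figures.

1.71 ms

L = 88000 bits.
Transmission delays (L/R per hop): 0.382609, 0.733333, 0.0214634, 0.151724 ms; sum = 1.28913 ms.
Propagation delays (d/s per hop): 1.80667e-05, 0.126667, 0.146739, 0.146667 ms; sum = 0.420091 ms.
End-to-end = 1.71 ms.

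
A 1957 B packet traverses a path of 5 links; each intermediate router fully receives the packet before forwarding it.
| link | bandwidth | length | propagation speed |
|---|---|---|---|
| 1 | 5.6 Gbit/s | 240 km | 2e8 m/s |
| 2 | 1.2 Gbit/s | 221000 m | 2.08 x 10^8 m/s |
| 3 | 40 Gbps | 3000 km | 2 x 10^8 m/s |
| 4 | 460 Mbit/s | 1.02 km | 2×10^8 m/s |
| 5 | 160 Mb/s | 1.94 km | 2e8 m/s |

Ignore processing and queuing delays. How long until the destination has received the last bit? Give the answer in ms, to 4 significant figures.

L = 1957 × 8 = 15656 bits.
Transmission delays (L/R per hop): 0.00279571, 0.0130467, 0.0003914, 0.0340348, 0.09785 ms; sum = 0.148119 ms.
Propagation delays (d/s per hop): 1.2, 1.0625, 15, 0.0051, 0.0097 ms; sum = 17.2773 ms.
End-to-end = 17.43 ms.

17.43 ms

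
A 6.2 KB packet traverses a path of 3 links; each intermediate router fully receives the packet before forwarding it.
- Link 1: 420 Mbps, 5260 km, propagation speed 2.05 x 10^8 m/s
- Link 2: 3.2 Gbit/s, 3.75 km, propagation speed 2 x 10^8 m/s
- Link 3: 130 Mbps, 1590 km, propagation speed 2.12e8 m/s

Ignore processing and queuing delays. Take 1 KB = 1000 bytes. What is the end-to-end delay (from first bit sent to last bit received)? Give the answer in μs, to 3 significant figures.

33700 μs

L = 49600 bits.
Transmission delays (L/R per hop): 118.095, 15.5, 381.538 μs; sum = 515.134 μs.
Propagation delays (d/s per hop): 25658.5, 18.75, 7500 μs; sum = 33177.3 μs.
End-to-end = 33700 μs.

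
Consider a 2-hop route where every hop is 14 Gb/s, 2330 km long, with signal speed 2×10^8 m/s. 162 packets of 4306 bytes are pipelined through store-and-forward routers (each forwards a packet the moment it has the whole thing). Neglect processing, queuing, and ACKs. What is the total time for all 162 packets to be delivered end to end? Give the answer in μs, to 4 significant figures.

23700 μs

Per-hop transmission t_tx = L/R = 34448/14000000000 = 2.46057 μs.
Per-hop propagation t_prop = 2330000/200000000 = 11650 μs.
Pipeline fill: first packet needs 2·t_tx to clear all hops; remaining 161 packets each add one t_tx.
Total = (2+162-1)·t_tx + 2·t_prop = 163·2.46057 + 2·11650 = 23700 μs.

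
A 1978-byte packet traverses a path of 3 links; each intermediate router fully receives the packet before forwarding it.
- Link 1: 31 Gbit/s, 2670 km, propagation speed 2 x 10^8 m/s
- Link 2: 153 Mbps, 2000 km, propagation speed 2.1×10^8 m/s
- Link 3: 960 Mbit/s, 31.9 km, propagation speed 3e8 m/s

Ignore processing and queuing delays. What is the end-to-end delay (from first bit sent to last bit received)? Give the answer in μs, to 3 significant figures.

L = 1978 × 8 = 15824 bits.
Transmission delays (L/R per hop): 0.510452, 103.425, 16.4833 μs; sum = 120.419 μs.
Propagation delays (d/s per hop): 13350, 9523.81, 106.333 μs; sum = 22980.1 μs.
End-to-end = 23100 μs.

23100 μs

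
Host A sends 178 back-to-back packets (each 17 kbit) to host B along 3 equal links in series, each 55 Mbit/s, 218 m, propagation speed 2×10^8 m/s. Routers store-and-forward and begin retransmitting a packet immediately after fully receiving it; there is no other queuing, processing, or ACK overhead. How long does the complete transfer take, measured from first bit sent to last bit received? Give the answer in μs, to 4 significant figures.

55640 μs

Per-hop transmission t_tx = L/R = 17000/55000000 = 309.091 μs.
Per-hop propagation t_prop = 218/200000000 = 1.09 μs.
Pipeline fill: first packet needs 3·t_tx to clear all hops; remaining 177 packets each add one t_tx.
Total = (3+178-1)·t_tx + 3·t_prop = 180·309.091 + 3·1.09 = 55640 μs.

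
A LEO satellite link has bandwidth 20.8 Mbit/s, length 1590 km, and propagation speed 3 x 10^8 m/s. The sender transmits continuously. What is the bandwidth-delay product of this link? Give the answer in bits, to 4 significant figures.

110200 bits

Propagation delay = 1590000 / 300000000 = 0.0053 s.
BDP = R × t_prop = 20800000 × 0.0053 = 110240 bits.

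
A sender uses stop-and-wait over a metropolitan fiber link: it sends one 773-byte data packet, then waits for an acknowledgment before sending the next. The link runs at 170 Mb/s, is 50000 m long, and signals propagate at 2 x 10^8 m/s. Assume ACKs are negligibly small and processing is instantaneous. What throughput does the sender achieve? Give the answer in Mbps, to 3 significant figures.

t_tx = L/R = 6184/170000000 = 3.63765e-05 s.
t_prop = 50000/200000000 = 0.00025 s; RTT = 0.0005 s.
Cycle = t_tx + RTT = 0.000536376 s.
Throughput = L / cycle = 6184 / 0.000536376 = 11.5 Mbps.

11.5 Mbps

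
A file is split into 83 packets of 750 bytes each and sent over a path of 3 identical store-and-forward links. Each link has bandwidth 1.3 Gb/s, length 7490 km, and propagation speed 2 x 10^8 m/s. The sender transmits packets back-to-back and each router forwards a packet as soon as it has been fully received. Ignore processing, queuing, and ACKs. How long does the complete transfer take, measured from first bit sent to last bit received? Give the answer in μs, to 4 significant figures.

Per-hop transmission t_tx = L/R = 6000/1300000000 = 4.61538 μs.
Per-hop propagation t_prop = 7490000/200000000 = 37450 μs.
Pipeline fill: first packet needs 3·t_tx to clear all hops; remaining 82 packets each add one t_tx.
Total = (3+83-1)·t_tx + 3·t_prop = 85·4.61538 + 3·37450 = 112700 μs.

112700 μs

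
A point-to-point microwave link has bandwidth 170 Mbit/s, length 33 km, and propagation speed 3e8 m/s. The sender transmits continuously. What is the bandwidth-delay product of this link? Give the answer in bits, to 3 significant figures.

18700 bits

Propagation delay = 33000 / 300000000 = 0.00011 s.
BDP = R × t_prop = 170000000 × 0.00011 = 18700 bits.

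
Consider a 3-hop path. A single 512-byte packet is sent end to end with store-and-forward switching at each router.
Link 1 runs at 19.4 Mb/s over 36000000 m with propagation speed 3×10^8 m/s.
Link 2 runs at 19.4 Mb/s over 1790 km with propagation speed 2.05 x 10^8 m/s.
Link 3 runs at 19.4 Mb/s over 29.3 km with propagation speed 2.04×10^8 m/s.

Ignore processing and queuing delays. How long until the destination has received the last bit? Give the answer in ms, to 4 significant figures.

129.5 ms

L = 512 × 8 = 4096 bits.
Transmission delay per hop = L/R = 4096/19400000 = 0.211134 ms; 3 hops → 0.633402 ms.
Propagation delays (d/s per hop): 120, 8.73171, 0.143627 ms; sum = 128.875 ms.
End-to-end = 129.5 ms.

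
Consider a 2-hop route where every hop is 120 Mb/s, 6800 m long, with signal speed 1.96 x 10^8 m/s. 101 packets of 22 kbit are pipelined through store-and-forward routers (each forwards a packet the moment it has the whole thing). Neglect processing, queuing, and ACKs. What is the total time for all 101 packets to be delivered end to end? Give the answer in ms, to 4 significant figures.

Per-hop transmission t_tx = L/R = 22000/120000000 = 0.183333 ms.
Per-hop propagation t_prop = 6800/196000000 = 0.0346939 ms.
Pipeline fill: first packet needs 2·t_tx to clear all hops; remaining 100 packets each add one t_tx.
Total = (2+101-1)·t_tx + 2·t_prop = 102·0.183333 + 2·0.0346939 = 18.77 ms.

18.77 ms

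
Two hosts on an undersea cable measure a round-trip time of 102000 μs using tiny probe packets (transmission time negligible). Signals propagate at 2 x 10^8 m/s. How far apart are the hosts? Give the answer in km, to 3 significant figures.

One-way propagation = RTT/2 = 51000 μs.
d = s × t = 200000000 × 0.051 = 10200 km.

10200 km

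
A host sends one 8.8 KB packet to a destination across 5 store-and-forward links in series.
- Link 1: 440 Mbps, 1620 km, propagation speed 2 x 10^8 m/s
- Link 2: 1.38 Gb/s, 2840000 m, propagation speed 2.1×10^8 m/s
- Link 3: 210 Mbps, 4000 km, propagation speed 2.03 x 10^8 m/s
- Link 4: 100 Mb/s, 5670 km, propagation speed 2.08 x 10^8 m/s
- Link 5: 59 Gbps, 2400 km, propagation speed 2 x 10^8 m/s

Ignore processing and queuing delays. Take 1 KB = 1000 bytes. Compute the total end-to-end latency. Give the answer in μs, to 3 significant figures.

L = 70400 bits.
Transmission delays (L/R per hop): 160, 51.0145, 335.238, 704, 1.19322 μs; sum = 1251.45 μs.
Propagation delays (d/s per hop): 8100, 13523.8, 19704.4, 27259.6, 12000 μs; sum = 80587.9 μs.
End-to-end = 81800 μs.

81800 μs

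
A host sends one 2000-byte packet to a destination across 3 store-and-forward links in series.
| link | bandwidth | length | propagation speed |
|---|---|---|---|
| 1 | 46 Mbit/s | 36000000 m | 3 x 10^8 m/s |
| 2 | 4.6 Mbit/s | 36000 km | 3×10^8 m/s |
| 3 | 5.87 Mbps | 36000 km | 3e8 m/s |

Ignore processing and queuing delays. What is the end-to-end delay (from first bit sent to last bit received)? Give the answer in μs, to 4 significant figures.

366600 μs

L = 2000 × 8 = 16000 bits.
Transmission delays (L/R per hop): 347.826, 3478.26, 2725.72 μs; sum = 6551.81 μs.
Propagation delays (d/s per hop): 120000, 120000, 120000 μs; sum = 360000 μs.
End-to-end = 366600 μs.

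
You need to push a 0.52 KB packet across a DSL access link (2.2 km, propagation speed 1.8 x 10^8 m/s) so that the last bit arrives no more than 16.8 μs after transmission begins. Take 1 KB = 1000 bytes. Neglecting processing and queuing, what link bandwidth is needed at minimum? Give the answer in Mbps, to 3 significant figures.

L = 4160 bits.
Propagation delay = 2200 / 180000000 = 12.2222 μs.
Transmission budget = 16.8 − 12.2222 = 4.57778 μs.
R ≥ L / t_tx = 4160 bits / 4.57778e-06 s = 909 Mbps.

909 Mbps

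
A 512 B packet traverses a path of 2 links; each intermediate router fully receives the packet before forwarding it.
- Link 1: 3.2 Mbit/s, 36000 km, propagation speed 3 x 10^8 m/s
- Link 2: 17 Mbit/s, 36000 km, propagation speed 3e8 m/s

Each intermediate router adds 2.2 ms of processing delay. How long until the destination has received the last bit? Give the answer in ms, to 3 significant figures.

244 ms

L = 512 × 8 = 4096 bits.
Transmission delays (L/R per hop): 1.28, 0.240941 ms; sum = 1.52094 ms.
Propagation delays (d/s per hop): 120, 120 ms; sum = 240 ms.
Processing at 1 router(s): 1 × 2.2 ms = 2.2 ms.
End-to-end = 244 ms.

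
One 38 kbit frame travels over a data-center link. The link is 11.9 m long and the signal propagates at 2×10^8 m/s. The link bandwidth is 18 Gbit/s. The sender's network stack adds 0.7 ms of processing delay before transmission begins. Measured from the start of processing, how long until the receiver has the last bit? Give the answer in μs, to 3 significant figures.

702 μs

L = 38000 bits.
Transmission delay = L/R = 38000 / 18000000000 = 2.11111 μs.
Propagation delay = d/s = 11.9 m / 200000000 m/s = 0.0595 μs.
Plus processing delay 0.7 ms = 700 μs.
Total = 702 μs.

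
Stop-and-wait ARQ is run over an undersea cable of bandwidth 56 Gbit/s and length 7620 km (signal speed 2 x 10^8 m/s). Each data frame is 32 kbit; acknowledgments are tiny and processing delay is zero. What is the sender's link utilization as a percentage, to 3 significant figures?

t_tx = L/R = 32000/56000000000 = 5.71429e-07 s.
t_prop = 7620000/200000000 = 0.0381 s; RTT = 0.0762 s.
Cycle = t_tx + RTT = 0.0762006 s.
Utilization = t_tx / cycle = 5.71429e-07/0.0762006 = 0.000750 %.

0.000750 %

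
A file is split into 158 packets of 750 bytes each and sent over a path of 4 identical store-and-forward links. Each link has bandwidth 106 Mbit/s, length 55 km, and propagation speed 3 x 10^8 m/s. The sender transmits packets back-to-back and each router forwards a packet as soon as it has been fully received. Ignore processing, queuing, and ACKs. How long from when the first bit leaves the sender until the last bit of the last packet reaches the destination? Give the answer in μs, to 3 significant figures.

Per-hop transmission t_tx = L/R = 6000/106000000 = 56.6038 μs.
Per-hop propagation t_prop = 55000/300000000 = 183.333 μs.
Pipeline fill: first packet needs 4·t_tx to clear all hops; remaining 157 packets each add one t_tx.
Total = (4+158-1)·t_tx + 4·t_prop = 161·56.6038 + 4·183.333 = 9850 μs.

9850 μs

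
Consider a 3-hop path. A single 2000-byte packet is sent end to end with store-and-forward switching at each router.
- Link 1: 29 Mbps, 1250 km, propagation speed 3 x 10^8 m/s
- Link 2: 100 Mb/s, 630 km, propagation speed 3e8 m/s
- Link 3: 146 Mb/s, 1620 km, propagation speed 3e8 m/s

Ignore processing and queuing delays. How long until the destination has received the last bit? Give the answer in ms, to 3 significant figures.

12.5 ms

L = 2000 × 8 = 16000 bits.
Transmission delays (L/R per hop): 0.551724, 0.16, 0.109589 ms; sum = 0.821313 ms.
Propagation delays (d/s per hop): 4.16667, 2.1, 5.4 ms; sum = 11.6667 ms.
End-to-end = 12.5 ms.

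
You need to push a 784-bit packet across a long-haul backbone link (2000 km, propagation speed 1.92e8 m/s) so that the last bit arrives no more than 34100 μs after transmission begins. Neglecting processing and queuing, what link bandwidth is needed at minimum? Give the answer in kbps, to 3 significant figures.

33.1 kbps

Propagation delay = 2000000 / 192000000 = 10416.7 μs.
Transmission budget = 34100 − 10416.7 = 23683.3 μs.
R ≥ L / t_tx = 784 bits / 0.0236833 s = 33.1 kbps.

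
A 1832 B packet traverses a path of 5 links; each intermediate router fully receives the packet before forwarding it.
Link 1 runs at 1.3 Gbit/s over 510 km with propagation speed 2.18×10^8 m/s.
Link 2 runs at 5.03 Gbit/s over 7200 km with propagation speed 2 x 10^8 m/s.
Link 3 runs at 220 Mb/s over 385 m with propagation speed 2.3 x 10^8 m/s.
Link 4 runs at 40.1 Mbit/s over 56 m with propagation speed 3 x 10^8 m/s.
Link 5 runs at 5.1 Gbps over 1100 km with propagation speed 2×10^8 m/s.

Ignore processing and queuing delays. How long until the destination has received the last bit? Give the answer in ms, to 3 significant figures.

L = 1832 × 8 = 14656 bits.
Transmission delays (L/R per hop): 0.0112738, 0.00291372, 0.0666182, 0.365486, 0.00287373 ms; sum = 0.449166 ms.
Propagation delays (d/s per hop): 2.33945, 36, 0.00167391, 0.000186667, 5.5 ms; sum = 43.8413 ms.
End-to-end = 44.3 ms.

44.3 ms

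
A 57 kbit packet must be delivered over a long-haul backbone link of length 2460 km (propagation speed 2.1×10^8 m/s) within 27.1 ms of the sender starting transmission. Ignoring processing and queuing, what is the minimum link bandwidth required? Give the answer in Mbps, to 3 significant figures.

3.70 Mbps

Propagation delay = 2460000 / 210000000 = 11.7143 ms.
Transmission budget = 27.1 − 11.7143 = 15.3857 ms.
R ≥ L / t_tx = 57000 bits / 0.0153857 s = 3.70 Mbps.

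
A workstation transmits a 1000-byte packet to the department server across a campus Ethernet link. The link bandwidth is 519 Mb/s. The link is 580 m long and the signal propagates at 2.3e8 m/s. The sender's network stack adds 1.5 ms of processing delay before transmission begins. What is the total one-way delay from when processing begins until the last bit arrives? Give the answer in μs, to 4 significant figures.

1518 μs

L = 1000 × 8 = 8000 bits.
Transmission delay = L/R = 8000 / 519000000 = 15.4143 μs.
Propagation delay = d/s = 580 m / 2.3e+08 m/s = 2.52174 μs.
Plus processing delay 1.5 ms = 1500 μs.
Total = 1518 μs.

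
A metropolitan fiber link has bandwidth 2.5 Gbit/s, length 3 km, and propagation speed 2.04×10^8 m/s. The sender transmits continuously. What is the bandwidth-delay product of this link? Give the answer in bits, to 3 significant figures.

36800 bits

Propagation delay = 3000 / 204000000 = 1.47059e-05 s.
BDP = R × t_prop = 2500000000 × 1.47059e-05 = 36764.7 bits.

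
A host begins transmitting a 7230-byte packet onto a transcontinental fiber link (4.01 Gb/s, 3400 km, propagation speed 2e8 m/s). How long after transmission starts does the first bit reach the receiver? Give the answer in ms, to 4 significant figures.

17.00 ms

First bit experiences only propagation delay: d/s = 3400000/200000000 = 17.00 ms.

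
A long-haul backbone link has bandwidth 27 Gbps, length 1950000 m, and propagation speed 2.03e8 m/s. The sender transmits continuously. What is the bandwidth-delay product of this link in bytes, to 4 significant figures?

32420000 bytes

Propagation delay = 1950000 / 2.03e+08 = 0.00960591 s.
BDP = R × t_prop = 27000000000 × 0.00960591 = 259360000 bits.
In bytes: 259360000/8 = 32420000 bytes.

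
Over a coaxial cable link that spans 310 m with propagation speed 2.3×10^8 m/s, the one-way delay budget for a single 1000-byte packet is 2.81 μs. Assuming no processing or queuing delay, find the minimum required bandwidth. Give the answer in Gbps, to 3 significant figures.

L = 8000 bits.
Propagation delay = 310 / 2.3e+08 = 1.34783 μs.
Transmission budget = 2.81 − 1.34783 = 1.46217 μs.
R ≥ L / t_tx = 8000 bits / 1.46217e-06 s = 5.47 Gbps.

5.47 Gbps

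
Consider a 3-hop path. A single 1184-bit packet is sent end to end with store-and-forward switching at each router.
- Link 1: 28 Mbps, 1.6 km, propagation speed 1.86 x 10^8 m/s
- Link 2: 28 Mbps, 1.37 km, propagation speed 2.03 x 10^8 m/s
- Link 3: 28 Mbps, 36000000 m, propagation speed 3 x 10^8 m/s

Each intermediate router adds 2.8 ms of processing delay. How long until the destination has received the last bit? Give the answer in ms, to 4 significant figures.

125.7 ms

Transmission delay per hop = L/R = 1184/28000000 = 0.0422857 ms; 3 hops → 0.126857 ms.
Propagation delays (d/s per hop): 0.00860215, 0.00674877, 120 ms; sum = 120.015 ms.
Processing at 2 router(s): 2 × 2.8 ms = 5.6 ms.
End-to-end = 125.7 ms.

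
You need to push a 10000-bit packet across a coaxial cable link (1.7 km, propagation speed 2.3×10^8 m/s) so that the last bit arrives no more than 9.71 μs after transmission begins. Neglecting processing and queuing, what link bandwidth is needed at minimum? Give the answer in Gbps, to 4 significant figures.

Propagation delay = 1700 / 2.3e+08 = 7.3913 μs.
Transmission budget = 9.71 − 7.3913 = 2.3187 μs.
R ≥ L / t_tx = 10000 bits / 2.3187e-06 s = 4.313 Gbps.

4.313 Gbps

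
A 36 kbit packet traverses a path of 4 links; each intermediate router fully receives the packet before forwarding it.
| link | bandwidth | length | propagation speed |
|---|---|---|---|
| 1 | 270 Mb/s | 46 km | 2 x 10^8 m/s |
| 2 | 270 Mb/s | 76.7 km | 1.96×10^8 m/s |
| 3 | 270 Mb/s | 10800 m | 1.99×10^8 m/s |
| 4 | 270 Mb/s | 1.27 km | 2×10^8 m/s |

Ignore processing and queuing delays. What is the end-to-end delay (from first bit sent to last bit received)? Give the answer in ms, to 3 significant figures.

1.22 ms

L = 36000 bits.
Transmission delay per hop = L/R = 36000/270000000 = 0.133333 ms; 4 hops → 0.533333 ms.
Propagation delays (d/s per hop): 0.23, 0.391327, 0.0542714, 0.00635 ms; sum = 0.681948 ms.
End-to-end = 1.22 ms.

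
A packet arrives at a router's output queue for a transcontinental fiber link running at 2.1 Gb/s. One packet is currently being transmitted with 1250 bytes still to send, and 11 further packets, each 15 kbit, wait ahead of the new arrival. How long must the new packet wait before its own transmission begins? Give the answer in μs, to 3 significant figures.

Each queued packet: L/R = 15000/2100000000 = 7.14286 μs.
11 queued → 78.5714 μs.
Plus remaining 10000 bits of current packet: 4.7619 μs.
Queuing delay = 83.3 μs.

83.3 μs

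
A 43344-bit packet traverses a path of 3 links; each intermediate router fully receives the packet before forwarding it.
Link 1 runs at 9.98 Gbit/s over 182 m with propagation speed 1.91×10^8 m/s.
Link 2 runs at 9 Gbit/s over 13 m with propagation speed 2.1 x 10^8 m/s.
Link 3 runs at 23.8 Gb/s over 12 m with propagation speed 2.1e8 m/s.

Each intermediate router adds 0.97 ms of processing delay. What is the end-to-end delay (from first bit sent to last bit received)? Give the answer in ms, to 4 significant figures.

Transmission delays (L/R per hop): 0.00434309, 0.004816, 0.00182118 ms; sum = 0.0109803 ms.
Propagation delays (d/s per hop): 0.00095288, 6.19048e-05, 5.71429e-05 ms; sum = 0.00107193 ms.
Processing at 2 router(s): 2 × 0.97 ms = 1.94 ms.
End-to-end = 1.952 ms.

1.952 ms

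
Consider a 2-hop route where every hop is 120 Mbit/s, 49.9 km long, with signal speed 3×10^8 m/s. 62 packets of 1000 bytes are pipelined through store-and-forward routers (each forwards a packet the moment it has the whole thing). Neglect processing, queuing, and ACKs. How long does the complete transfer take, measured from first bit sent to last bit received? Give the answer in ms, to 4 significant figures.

4.533 ms

Per-hop transmission t_tx = L/R = 8000/120000000 = 0.0666667 ms.
Per-hop propagation t_prop = 49900/300000000 = 0.166333 ms.
Pipeline fill: first packet needs 2·t_tx to clear all hops; remaining 61 packets each add one t_tx.
Total = (2+62-1)·t_tx + 2·t_prop = 63·0.0666667 + 2·0.166333 = 4.533 ms.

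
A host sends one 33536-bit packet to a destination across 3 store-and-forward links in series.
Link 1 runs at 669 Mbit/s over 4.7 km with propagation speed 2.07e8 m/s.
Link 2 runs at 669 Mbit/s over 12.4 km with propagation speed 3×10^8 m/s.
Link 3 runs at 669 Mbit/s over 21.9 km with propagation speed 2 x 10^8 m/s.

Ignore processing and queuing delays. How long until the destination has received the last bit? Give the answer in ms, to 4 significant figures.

Transmission delay per hop = L/R = 33536/669000000 = 0.0501286 ms; 3 hops → 0.150386 ms.
Propagation delays (d/s per hop): 0.0227053, 0.0413333, 0.1095 ms; sum = 0.173539 ms.
End-to-end = 0.3239 ms.

0.3239 ms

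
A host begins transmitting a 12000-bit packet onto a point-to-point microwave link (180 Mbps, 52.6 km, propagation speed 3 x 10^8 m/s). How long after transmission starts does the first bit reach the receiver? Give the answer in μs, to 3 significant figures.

175 μs

First bit experiences only propagation delay: d/s = 52600/300000000 = 175 μs.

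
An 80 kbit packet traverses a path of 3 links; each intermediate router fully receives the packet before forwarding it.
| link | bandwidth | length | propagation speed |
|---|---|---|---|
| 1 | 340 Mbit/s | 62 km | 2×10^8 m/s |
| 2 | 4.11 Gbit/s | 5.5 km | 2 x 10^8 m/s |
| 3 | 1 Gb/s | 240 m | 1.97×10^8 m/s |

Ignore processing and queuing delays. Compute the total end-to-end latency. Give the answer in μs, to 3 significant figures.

673 μs

L = 80000 bits.
Transmission delays (L/R per hop): 235.294, 19.4647, 80 μs; sum = 334.759 μs.
Propagation delays (d/s per hop): 310, 27.5, 1.21827 μs; sum = 338.718 μs.
End-to-end = 673 μs.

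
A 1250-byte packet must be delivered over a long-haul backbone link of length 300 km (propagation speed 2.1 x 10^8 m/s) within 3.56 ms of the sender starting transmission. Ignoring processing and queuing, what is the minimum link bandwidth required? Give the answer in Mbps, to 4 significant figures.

L = 10000 bits.
Propagation delay = 300000 / 210000000 = 1.42857 ms.
Transmission budget = 3.56 − 1.42857 = 2.13143 ms.
R ≥ L / t_tx = 10000 bits / 0.00213143 s = 4.692 Mbps.

4.692 Mbps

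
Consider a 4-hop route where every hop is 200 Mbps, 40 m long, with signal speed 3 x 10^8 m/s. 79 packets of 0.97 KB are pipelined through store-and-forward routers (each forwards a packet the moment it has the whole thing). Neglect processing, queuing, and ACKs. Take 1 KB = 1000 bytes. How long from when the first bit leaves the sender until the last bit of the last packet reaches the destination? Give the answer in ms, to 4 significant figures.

3.182 ms

Per-hop transmission t_tx = L/R = 7760/200000000 = 0.0388 ms.
Per-hop propagation t_prop = 40/300000000 = 0.000133333 ms.
Pipeline fill: first packet needs 4·t_tx to clear all hops; remaining 78 packets each add one t_tx.
Total = (4+79-1)·t_tx + 4·t_prop = 82·0.0388 + 4·0.000133333 = 3.182 ms.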